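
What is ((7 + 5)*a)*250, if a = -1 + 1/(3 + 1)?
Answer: -2250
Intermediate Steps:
a = -¾ (a = -1 + 1/4 = -1 + ¼ = -¾ ≈ -0.75000)
((7 + 5)*a)*250 = ((7 + 5)*(-¾))*250 = (12*(-¾))*250 = -9*250 = -2250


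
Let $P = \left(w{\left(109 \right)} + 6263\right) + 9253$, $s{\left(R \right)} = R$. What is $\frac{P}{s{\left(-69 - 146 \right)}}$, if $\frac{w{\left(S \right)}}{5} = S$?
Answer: $- \frac{16061}{215} \approx -74.702$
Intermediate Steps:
$w{\left(S \right)} = 5 S$
$P = 16061$ ($P = \left(5 \cdot 109 + 6263\right) + 9253 = \left(545 + 6263\right) + 9253 = 6808 + 9253 = 16061$)
$\frac{P}{s{\left(-69 - 146 \right)}} = \frac{16061}{-69 - 146} = \frac{16061}{-215} = 16061 \left(- \frac{1}{215}\right) = - \frac{16061}{215}$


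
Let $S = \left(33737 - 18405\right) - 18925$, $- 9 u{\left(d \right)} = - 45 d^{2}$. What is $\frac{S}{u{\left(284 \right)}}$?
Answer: $- \frac{3593}{403280} \approx -0.0089094$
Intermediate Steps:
$u{\left(d \right)} = 5 d^{2}$ ($u{\left(d \right)} = - \frac{\left(-45\right) d^{2}}{9} = 5 d^{2}$)
$S = -3593$ ($S = 15332 - 18925 = -3593$)
$\frac{S}{u{\left(284 \right)}} = - \frac{3593}{5 \cdot 284^{2}} = - \frac{3593}{5 \cdot 80656} = - \frac{3593}{403280}$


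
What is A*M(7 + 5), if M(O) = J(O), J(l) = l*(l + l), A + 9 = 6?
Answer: -864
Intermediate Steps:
A = -3 (A = -9 + 6 = -3)
J(l) = 2*l² (J(l) = l*(2*l) = 2*l²)
M(O) = 2*O²
A*M(7 + 5) = -6*(7 + 5)² = -6*12² = -6*144 = -3*288 = -864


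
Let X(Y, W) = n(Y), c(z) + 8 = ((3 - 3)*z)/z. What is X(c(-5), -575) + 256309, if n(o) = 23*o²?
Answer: 257781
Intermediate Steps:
c(z) = -8 (c(z) = -8 + ((3 - 3)*z)/z = -8 + (0*z)/z = -8 + 0/z = -8 + 0 = -8)
X(Y, W) = 23*Y²
X(c(-5), -575) + 256309 = 23*(-8)² + 256309 = 23*64 + 256309 = 1472 + 256309 = 257781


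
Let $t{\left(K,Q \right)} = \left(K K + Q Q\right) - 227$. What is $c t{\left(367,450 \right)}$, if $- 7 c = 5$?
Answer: $- \frac{1684810}{7} \approx -2.4069 \cdot 10^{5}$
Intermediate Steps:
$t{\left(K,Q \right)} = -227 + K^{2} + Q^{2}$ ($t{\left(K,Q \right)} = \left(K^{2} + Q^{2}\right) - 227 = -227 + K^{2} + Q^{2}$)
$c = - \frac{5}{7}$ ($c = \left(- \frac{1}{7}\right) 5 = - \frac{5}{7} \approx -0.71429$)
$c t{\left(367,450 \right)} = - \frac{5 \left(-227 + 367^{2} + 450^{2}\right)}{7} = - \frac{5 \left(-227 + 134689 + 202500\right)}{7} = \left(- \frac{5}{7}\right) 336962 = - \frac{1684810}{7}$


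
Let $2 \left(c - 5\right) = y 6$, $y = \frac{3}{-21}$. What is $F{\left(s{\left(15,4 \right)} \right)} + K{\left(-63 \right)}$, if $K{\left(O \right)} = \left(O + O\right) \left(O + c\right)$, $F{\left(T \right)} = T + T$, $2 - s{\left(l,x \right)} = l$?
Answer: $7336$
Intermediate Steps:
$y = - \frac{1}{7}$ ($y = 3 \left(- \frac{1}{21}\right) = - \frac{1}{7} \approx -0.14286$)
$c = \frac{32}{7}$ ($c = 5 + \frac{\left(- \frac{1}{7}\right) 6}{2} = 5 + \frac{1}{2} \left(- \frac{6}{7}\right) = 5 - \frac{3}{7} = \frac{32}{7} \approx 4.5714$)
$s{\left(l,x \right)} = 2 - l$
$F{\left(T \right)} = 2 T$
$K{\left(O \right)} = 2 O \left(\frac{32}{7} + O\right)$ ($K{\left(O \right)} = \left(O + O\right) \left(O + \frac{32}{7}\right) = 2 O \left(\frac{32}{7} + O\right)$)
$F{\left(s{\left(15,4 \right)} \right)} + K{\left(-63 \right)} = 2 \left(2 - 15\right) + \frac{2}{7} \left(-63\right) \left(32 + 7 \left(-63\right)\right) = 2 \left(2 - 15\right) + \frac{2}{7} \left(-63\right) \left(32 - 441\right) = 2 \left(-13\right) + \frac{2}{7} \left(-63\right) \left(-409\right) = -26 + 7362 = 7336$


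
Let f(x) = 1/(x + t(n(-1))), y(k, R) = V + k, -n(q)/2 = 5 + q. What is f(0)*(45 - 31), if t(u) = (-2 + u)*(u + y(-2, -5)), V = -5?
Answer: 7/75 ≈ 0.093333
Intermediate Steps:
n(q) = -10 - 2*q (n(q) = -2*(5 + q) = -10 - 2*q)
y(k, R) = -5 + k
t(u) = (-7 + u)*(-2 + u) (t(u) = (-2 + u)*(u + (-5 - 2)) = (-2 + u)*(u - 7) = (-2 + u)*(-7 + u) = (-7 + u)*(-2 + u))
f(x) = 1/(150 + x) (f(x) = 1/(x + (14 + (-10 - 2*(-1))² - 9*(-10 - 2*(-1)))) = 1/(x + (14 + (-10 + 2)² - 9*(-10 + 2))) = 1/(x + (14 + (-8)² - 9*(-8))) = 1/(x + (14 + 64 + 72)) = 1/(x + 150) = 1/(150 + x))
f(0)*(45 - 31) = (45 - 31)/(150 + 0) = 14/150 = (1/150)*14 = 7/75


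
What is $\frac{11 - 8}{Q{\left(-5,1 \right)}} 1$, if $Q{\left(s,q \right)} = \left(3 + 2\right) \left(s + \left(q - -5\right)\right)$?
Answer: $\frac{3}{5} \approx 0.6$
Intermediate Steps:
$Q{\left(s,q \right)} = 25 + 5 q + 5 s$ ($Q{\left(s,q \right)} = 5 \left(s + \left(q + 5\right)\right) = 5 \left(s + \left(5 + q\right)\right) = 5 \left(5 + q + s\right) = 25 + 5 q + 5 s$)
$\frac{11 - 8}{Q{\left(-5,1 \right)}} 1 = \frac{11 - 8}{25 + 5 \cdot 1 + 5 \left(-5\right)} 1 = \frac{3}{25 + 5 - 25} \cdot 1 = \frac{3}{5} \cdot 1 = \frac{3}{5}$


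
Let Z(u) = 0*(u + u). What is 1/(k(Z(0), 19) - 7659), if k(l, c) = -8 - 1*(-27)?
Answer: -1/7640 ≈ -0.00013089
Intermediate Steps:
Z(u) = 0 (Z(u) = 0*(2*u) = 0)
k(l, c) = 19 (k(l, c) = -8 + 27 = 19)
1/(k(Z(0), 19) - 7659) = 1/(19 - 7659) = 1/(-7640) = -1/7640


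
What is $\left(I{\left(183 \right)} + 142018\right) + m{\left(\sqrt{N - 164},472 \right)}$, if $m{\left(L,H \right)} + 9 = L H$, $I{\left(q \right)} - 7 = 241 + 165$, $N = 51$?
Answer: $142422 + 472 i \sqrt{113} \approx 1.4242 \cdot 10^{5} + 5017.4 i$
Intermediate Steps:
$I{\left(q \right)} = 413$ ($I{\left(q \right)} = 7 + \left(241 + 165\right) = 7 + 406 = 413$)
$m{\left(L,H \right)} = -9 + H L$ ($m{\left(L,H \right)} = -9 + L H = -9 + H L$)
$\left(I{\left(183 \right)} + 142018\right) + m{\left(\sqrt{N - 164},472 \right)} = \left(413 + 142018\right) - \left(9 - 472 \sqrt{51 - 164}\right) = 142431 - \left(9 - 472 \sqrt{-113}\right) = 142431 - \left(9 - 472 i \sqrt{113}\right) = 142422 + 472 i \sqrt{113}$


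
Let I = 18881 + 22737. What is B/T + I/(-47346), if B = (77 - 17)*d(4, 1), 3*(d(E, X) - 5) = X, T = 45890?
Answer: -7287305/8356569 ≈ -0.87205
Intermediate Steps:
d(E, X) = 5 + X/3
B = 320 (B = (77 - 17)*(5 + (⅓)*1) = 60*(5 + ⅓) = 60*(16/3) = 320)
I = 41618
B/T + I/(-47346) = 320/45890 + 41618/(-47346) = 320*(1/45890) + 41618*(-1/47346) = 32/4589 - 20809/23673 = -7287305/8356569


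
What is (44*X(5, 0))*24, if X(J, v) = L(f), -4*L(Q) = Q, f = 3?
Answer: -792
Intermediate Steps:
L(Q) = -Q/4
X(J, v) = -¾ (X(J, v) = -¼*3 = -¾)
(44*X(5, 0))*24 = (44*(-¾))*24 = -33*24 = -792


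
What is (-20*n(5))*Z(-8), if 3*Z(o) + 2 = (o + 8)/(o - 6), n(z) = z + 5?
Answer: 400/3 ≈ 133.33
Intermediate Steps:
n(z) = 5 + z
Z(o) = -⅔ + (8 + o)/(3*(-6 + o)) (Z(o) = -⅔ + ((o + 8)/(o - 6))/3 = -⅔ + ((8 + o)/(-6 + o))/3 = -⅔ + (8 + o)/(3*(-6 + o)))
(-20*n(5))*Z(-8) = (-20*(5 + 5))*((20 - 1*(-8))/(3*(-6 - 8))) = (-20*10)*((⅓)*(20 + 8)/(-14)) = -200*(-1)*28/(3*14) = -200*(-⅔) = 400/3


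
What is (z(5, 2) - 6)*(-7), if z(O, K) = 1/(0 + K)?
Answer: 77/2 ≈ 38.500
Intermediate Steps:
z(O, K) = 1/K
(z(5, 2) - 6)*(-7) = (1/2 - 6)*(-7) = (½ - 6)*(-7) = -11/2*(-7) = 77/2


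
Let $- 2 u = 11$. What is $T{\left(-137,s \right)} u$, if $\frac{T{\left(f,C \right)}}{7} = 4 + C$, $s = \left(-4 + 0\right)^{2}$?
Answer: $-770$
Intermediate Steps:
$s = 16$ ($s = \left(-4\right)^{2} = 16$)
$u = - \frac{11}{2}$ ($u = \left(- \frac{1}{2}\right) 11 = - \frac{11}{2} \approx -5.5$)
$T{\left(f,C \right)} = 28 + 7 C$ ($T{\left(f,C \right)} = 7 \left(4 + C\right) = 28 + 7 C$)
$T{\left(-137,s \right)} u = \left(28 + 7 \cdot 16\right) \left(- \frac{11}{2}\right) = \left(28 + 112\right) \left(- \frac{11}{2}\right) = 140 \left(- \frac{11}{2}\right) = -770$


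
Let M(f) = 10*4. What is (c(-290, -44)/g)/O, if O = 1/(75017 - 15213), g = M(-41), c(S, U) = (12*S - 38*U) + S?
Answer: -15683599/5 ≈ -3.1367e+6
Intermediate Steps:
M(f) = 40
c(S, U) = -38*U + 13*S (c(S, U) = (-38*U + 12*S) + S = -38*U + 13*S)
g = 40
O = 1/59804 ≈ 1.6721e-5
(c(-290, -44)/g)/O = ((-38*(-44) + 13*(-290))/40)/(1/59804) = ((1672 - 3770)*(1/40))*59804 = -2098*1/40*59804 = -1049/20*59804 = -15683599/5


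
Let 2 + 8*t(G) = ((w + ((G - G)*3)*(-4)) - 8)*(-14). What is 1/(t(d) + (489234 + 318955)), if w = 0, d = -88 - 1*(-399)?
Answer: 4/3232811 ≈ 1.2373e-6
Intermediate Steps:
d = 311 (d = -88 + 399 = 311)
t(G) = 55/4 (t(G) = -¼ + (((0 + ((G - G)*3)*(-4)) - 8)*(-14))/8 = -¼ + (((0 + (0*3)*(-4)) - 8)*(-14))/8 = -¼ + (((0 + 0*(-4)) - 8)*(-14))/8 = -¼ + (((0 + 0) - 8)*(-14))/8 = -¼ + ((0 - 8)*(-14))/8 = -¼ + (-8*(-14))/8 = -¼ + (⅛)*112 = -¼ + 14 = 55/4)
1/(t(d) + (489234 + 318955)) = 1/(55/4 + (489234 + 318955)) = 1/(55/4 + 808189) = 1/(3232811/4) = 4/3232811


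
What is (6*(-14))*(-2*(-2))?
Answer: -336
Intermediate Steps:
(6*(-14))*(-2*(-2)) = -84*4 = -336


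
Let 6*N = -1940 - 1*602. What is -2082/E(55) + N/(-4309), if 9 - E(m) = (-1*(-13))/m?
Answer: -23865454/100497 ≈ -237.47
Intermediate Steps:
E(m) = 9 - 13/m (E(m) = 9 - (-1*(-13))/m = 9 - 13/m)
N = -1271/3 (N = (-1940 - 1*602)/6 = (-1940 - 602)/6 = (1/6)*(-2542) = -1271/3 ≈ -423.67)
-2082/E(55) + N/(-4309) = -2082/(9 - 13/55) - 1271/3/(-4309) = -2082/(9 - 13*1/55) - 1271/3*(-1/4309) = -2082/(9 - 13/55) + 41/417 = -2082/482/55 + 41/417 = -2082*55/482 + 41/417 = -57255/241 + 41/417 = -23865454/100497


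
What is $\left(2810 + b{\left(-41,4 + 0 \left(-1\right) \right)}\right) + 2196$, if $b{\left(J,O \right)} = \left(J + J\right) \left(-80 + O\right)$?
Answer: $11238$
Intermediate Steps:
$b{\left(J,O \right)} = 2 J \left(-80 + O\right)$
$\left(2810 + b{\left(-41,4 + 0 \left(-1\right) \right)}\right) + 2196 = \left(2810 + 2 \left(-41\right) \left(-80 + \left(4 + 0 \left(-1\right)\right)\right)\right) + 2196 = \left(2810 + 2 \left(-41\right) \left(-80 + \left(4 + 0\right)\right)\right) + 2196 = \left(2810 + 2 \left(-41\right) \left(-80 + 4\right)\right) + 2196 = \left(2810 + 2 \left(-41\right) \left(-76\right)\right) + 2196 = \left(2810 + 6232\right) + 2196 = 9042 + 2196 = 11238$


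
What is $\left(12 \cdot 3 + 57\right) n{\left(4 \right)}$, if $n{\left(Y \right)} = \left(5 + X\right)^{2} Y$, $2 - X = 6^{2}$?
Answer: $312852$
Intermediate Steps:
$X = -34$ ($X = 2 - 6^{2} = 2 - 36 = -34$)
$n{\left(Y \right)} = 841 Y$ ($n{\left(Y \right)} = \left(5 - 34\right)^{2} Y = \left(-29\right)^{2} Y = 841 Y$)
$\left(12 \cdot 3 + 57\right) n{\left(4 \right)} = \left(12 \cdot 3 + 57\right) 841 \cdot 4 = \left(36 + 57\right) 3364 = 93 \cdot 3364 = 312852$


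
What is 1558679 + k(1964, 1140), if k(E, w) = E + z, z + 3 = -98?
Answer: 1560542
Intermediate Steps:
z = -101 (z = -3 - 98 = -101)
k(E, w) = -101 + E (k(E, w) = E - 101 = -101 + E)
1558679 + k(1964, 1140) = 1558679 + (-101 + 1964) = 1558679 + 1863 = 1560542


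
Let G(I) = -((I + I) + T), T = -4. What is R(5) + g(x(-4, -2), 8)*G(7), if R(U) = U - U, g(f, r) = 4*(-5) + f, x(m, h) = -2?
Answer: 220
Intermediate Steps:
G(I) = 4 - 2*I (G(I) = -((I + I) - 4) = -(2*I - 4) = -(-4 + 2*I) = 4 - 2*I)
g(f, r) = -20 + f
R(U) = 0
R(5) + g(x(-4, -2), 8)*G(7) = 0 + (-20 - 2)*(4 - 2*7) = 0 - 22*(4 - 14) = 0 - 22*(-10) = 0 + 220 = 220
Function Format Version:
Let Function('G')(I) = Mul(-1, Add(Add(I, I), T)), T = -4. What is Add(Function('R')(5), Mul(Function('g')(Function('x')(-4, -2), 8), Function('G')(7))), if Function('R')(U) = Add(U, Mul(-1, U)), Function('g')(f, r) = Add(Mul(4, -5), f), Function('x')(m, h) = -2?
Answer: 220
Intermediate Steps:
Function('G')(I) = Add(4, Mul(-2, I)) (Function('G')(I) = Mul(-1, Add(Add(I, I), -4)) = Mul(-1, Add(Mul(2, I), -4)) = Mul(-1, Add(-4, Mul(2, I))) = Add(4, Mul(-2, I)))
Function('g')(f, r) = Add(-20, f)
Function('R')(U) = 0
Add(Function('R')(5), Mul(Function('g')(Function('x')(-4, -2), 8), Function('G')(7))) = Add(0, Mul(Add(-20, -2), Add(4, Mul(-2, 7)))) = Add(0, Mul(-22, Add(4, -14))) = Add(0, Mul(-22, -10)) = Add(0, 220) = 220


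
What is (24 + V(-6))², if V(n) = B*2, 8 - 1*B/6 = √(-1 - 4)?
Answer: 13680 - 2880*I*√5 ≈ 13680.0 - 6439.9*I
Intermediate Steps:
B = 48 - 6*I*√5 (B = 48 - 6*√(-1 - 4) = 48 - 6*I*√5 ≈ 48.0 - 13.416*I)
V(n) = 96 - 12*I*√5 (V(n) = (48 - 6*I*√5)*2 = 96 - 12*I*√5)
(24 + V(-6))² = (24 + (96 - 12*I*√5))² = (120 - 12*I*√5)²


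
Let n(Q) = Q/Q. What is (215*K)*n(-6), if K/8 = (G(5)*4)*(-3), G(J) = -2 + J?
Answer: -61920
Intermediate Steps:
n(Q) = 1
K = -288 (K = 8*(((-2 + 5)*4)*(-3)) = 8*((3*4)*(-3)) = 8*(12*(-3)) = 8*(-36) = -288)
(215*K)*n(-6) = (215*(-288))*1 = -61920*1 = -61920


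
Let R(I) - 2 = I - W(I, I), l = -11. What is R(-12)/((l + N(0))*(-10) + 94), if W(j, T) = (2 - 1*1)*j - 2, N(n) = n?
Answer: 1/51 ≈ 0.019608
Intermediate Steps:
W(j, T) = -2 + j (W(j, T) = (2 - 1)*j - 2 = 1*j - 2 = j - 2 = -2 + j)
R(I) = 4 (R(I) = 2 + (I - (-2 + I)) = 2 + (I + (2 - I)) = 2 + 2 = 4)
R(-12)/((l + N(0))*(-10) + 94) = 4/((-11 + 0)*(-10) + 94) = 4/(-11*(-10) + 94) = 4/(110 + 94) = 4/204 = 4*(1/204) = 1/51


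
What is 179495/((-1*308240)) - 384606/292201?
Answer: -34199914387/18013607248 ≈ -1.8986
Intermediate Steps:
179495/((-1*308240)) - 384606/292201 = 179495/(-308240) - 384606*1/292201 = 179495*(-1/308240) - 384606/292201 = -35899/61648 - 384606/292201 = -34199914387/18013607248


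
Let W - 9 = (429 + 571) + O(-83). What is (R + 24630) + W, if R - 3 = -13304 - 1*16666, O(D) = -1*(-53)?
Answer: -4275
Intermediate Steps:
O(D) = 53
R = -29967 (R = 3 + (-13304 - 1*16666) = 3 + (-13304 - 16666) = 3 - 29970 = -29967)
W = 1062 (W = 9 + ((429 + 571) + 53) = 9 + (1000 + 53) = 9 + 1053 = 1062)
(R + 24630) + W = (-29967 + 24630) + 1062 = -5337 + 1062 = -4275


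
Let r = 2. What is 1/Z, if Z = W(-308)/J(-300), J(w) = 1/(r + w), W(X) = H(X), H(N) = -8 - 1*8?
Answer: 1/4768 ≈ 0.00020973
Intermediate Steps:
H(N) = -16 (H(N) = -8 - 8 = -16)
W(X) = -16
J(w) = 1/(2 + w)
Z = 4768 (Z = -16/(1/(2 - 300)) = -16/(1/(-298)) = -16/(-1/298) = -16*(-298) = 4768)
1/Z = 1/4768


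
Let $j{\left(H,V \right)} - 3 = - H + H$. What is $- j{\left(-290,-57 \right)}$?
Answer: $-3$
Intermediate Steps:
$j{\left(H,V \right)} = 3$ ($j{\left(H,V \right)} = 3 + \left(- H + H\right) = 3 + 0 = 3$)
$- j{\left(-290,-57 \right)} = \left(-1\right) 3 = -3$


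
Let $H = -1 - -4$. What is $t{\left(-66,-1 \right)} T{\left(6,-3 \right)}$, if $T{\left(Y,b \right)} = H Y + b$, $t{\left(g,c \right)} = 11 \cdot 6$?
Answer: $990$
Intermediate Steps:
$t{\left(g,c \right)} = 66$
$H = 3$ ($H = -1 + 4 = 3$)
$T{\left(Y,b \right)} = b + 3 Y$ ($T{\left(Y,b \right)} = 3 Y + b = b + 3 Y$)
$t{\left(-66,-1 \right)} T{\left(6,-3 \right)} = 66 \left(-3 + 3 \cdot 6\right) = 66 \left(-3 + 18\right) = 66 \cdot 15 = 990$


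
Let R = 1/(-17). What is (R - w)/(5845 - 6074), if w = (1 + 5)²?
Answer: 613/3893 ≈ 0.15746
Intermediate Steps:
w = 36 (w = 6² = 36)
R = -1/17 ≈ -0.058824
(R - w)/(5845 - 6074) = (-1/17 - 1*36)/(5845 - 6074) = (-1/17 - 36)/(-229) = -613/17*(-1/229) = 613/3893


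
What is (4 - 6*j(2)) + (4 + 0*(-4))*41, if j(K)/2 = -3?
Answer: 204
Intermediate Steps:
j(K) = -6 (j(K) = 2*(-3) = -6)
(4 - 6*j(2)) + (4 + 0*(-4))*41 = (4 - 6*(-6)) + (4 + 0*(-4))*41 = (4 + 36) + (4 + 0)*41 = 40 + 4*41 = 40 + 164 = 204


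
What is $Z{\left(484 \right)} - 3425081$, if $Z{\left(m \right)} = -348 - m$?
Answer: $-3425913$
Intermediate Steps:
$Z{\left(484 \right)} - 3425081 = \left(-348 - 484\right) - 3425081 = -832 - 3425081 = -3425913$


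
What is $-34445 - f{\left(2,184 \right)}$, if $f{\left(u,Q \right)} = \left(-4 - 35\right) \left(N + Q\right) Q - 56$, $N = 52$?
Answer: $1659147$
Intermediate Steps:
$f{\left(u,Q \right)} = -56 + Q \left(-2028 - 39 Q\right)$ ($f{\left(u,Q \right)} = \left(-4 - 35\right) \left(52 + Q\right) Q - 56 = - 39 \left(52 + Q\right) Q - 56 = \left(-2028 - 39 Q\right) Q - 56 = Q \left(-2028 - 39 Q\right) - 56 = -56 + Q \left(-2028 - 39 Q\right)$)
$-34445 - f{\left(2,184 \right)} = -34445 - \left(-56 - 373152 - 39 \cdot 184^{2}\right) = -34445 - \left(-56 - 373152 - 1320384\right) = -34445 - -1693592 = -34445 + 1693592 = 1659147$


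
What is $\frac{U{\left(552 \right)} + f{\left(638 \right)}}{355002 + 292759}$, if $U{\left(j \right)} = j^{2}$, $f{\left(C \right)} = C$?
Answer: $\frac{305342}{647761} \approx 0.47138$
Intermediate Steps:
$\frac{U{\left(552 \right)} + f{\left(638 \right)}}{355002 + 292759} = \frac{552^{2} + 638}{355002 + 292759} = \frac{304704 + 638}{647761} = 305342 \cdot \frac{1}{647761} = \frac{305342}{647761}$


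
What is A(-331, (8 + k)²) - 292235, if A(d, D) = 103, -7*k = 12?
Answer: -292132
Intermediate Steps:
k = -12/7 (k = -⅐*12 = -12/7 ≈ -1.7143)
A(-331, (8 + k)²) - 292235 = 103 - 292235 = -292132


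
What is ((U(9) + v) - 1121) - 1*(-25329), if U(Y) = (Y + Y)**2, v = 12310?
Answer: 36842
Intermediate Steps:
U(Y) = 4*Y**2 (U(Y) = (2*Y)**2 = 4*Y**2)
((U(9) + v) - 1121) - 1*(-25329) = ((4*9**2 + 12310) - 1121) - 1*(-25329) = ((4*81 + 12310) - 1121) + 25329 = ((324 + 12310) - 1121) + 25329 = (12634 - 1121) + 25329 = 11513 + 25329 = 36842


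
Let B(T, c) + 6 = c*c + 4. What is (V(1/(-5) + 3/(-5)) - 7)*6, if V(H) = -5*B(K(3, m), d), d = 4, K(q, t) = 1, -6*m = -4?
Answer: -462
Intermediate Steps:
m = 2/3 (m = -1/6*(-4) = 2/3 ≈ 0.66667)
B(T, c) = -2 + c**2 (B(T, c) = -6 + (c*c + 4) = -6 + (c**2 + 4) = -6 + (4 + c**2) = -2 + c**2)
V(H) = -70 (V(H) = -5*(-2 + 4**2) = -5*(-2 + 16) = -5*14 = -70)
(V(1/(-5) + 3/(-5)) - 7)*6 = (-70 - 7)*6 = -77*6 = -462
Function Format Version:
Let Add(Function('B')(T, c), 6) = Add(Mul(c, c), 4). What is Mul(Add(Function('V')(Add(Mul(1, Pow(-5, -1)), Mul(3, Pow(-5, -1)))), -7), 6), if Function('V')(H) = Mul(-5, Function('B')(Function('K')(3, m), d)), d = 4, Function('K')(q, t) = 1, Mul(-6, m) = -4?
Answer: -462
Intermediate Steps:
m = Rational(2, 3) (m = Mul(Rational(-1, 6), -4) = Rational(2, 3) ≈ 0.66667)
Function('B')(T, c) = Add(-2, Pow(c, 2)) (Function('B')(T, c) = Add(-6, Add(Mul(c, c), 4)) = Add(-6, Add(Pow(c, 2), 4)) = Add(-6, Add(4, Pow(c, 2))) = Add(-2, Pow(c, 2)))
Function('V')(H) = -70 (Function('V')(H) = Mul(-5, Add(-2, Pow(4, 2))) = Mul(-5, Add(-2, 16)) = Mul(-5, 14) = -70)
Mul(Add(Function('V')(Add(Mul(1, Pow(-5, -1)), Mul(3, Pow(-5, -1)))), -7), 6) = Mul(Add(-70, -7), 6) = Mul(-77, 6) = -462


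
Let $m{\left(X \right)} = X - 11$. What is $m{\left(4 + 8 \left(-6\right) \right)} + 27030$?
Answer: $26975$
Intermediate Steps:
$m{\left(X \right)} = -11 + X$ ($m{\left(X \right)} = X - 11 = -11 + X$)
$m{\left(4 + 8 \left(-6\right) \right)} + 27030 = \left(-11 + \left(4 + 8 \left(-6\right)\right)\right) + 27030 = \left(-11 + \left(4 - 48\right)\right) + 27030 = \left(-11 - 44\right) + 27030 = -55 + 27030 = 26975$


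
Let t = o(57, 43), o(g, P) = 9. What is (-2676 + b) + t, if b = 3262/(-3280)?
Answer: -4375511/1640 ≈ -2668.0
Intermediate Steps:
b = -1631/1640 (b = 3262*(-1/3280) = -1631/1640 ≈ -0.99451)
t = 9
(-2676 + b) + t = (-2676 - 1631/1640) + 9 = -4390271/1640 + 9 = -4375511/1640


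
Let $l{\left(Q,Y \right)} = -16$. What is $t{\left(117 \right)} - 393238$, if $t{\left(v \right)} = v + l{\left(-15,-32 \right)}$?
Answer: $-393137$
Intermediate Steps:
$t{\left(v \right)} = -16 + v$ ($t{\left(v \right)} = v - 16 = -16 + v$)
$t{\left(117 \right)} - 393238 = \left(-16 + 117\right) - 393238 = 101 - 393238 = -393137$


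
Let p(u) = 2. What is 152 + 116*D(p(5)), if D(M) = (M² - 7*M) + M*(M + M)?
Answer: -80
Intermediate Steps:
D(M) = -7*M + 3*M² (D(M) = (M² - 7*M) + M*(2*M) = (M² - 7*M) + 2*M² = -7*M + 3*M²)
152 + 116*D(p(5)) = 152 + 116*(2*(-7 + 3*2)) = 152 + 116*(2*(-7 + 6)) = 152 + 116*(2*(-1)) = 152 + 116*(-2) = 152 - 232 = -80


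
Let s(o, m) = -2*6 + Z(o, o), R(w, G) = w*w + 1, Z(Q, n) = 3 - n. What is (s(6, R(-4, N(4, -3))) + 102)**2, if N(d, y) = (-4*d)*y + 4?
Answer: 7569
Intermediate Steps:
N(d, y) = 4 - 4*d*y (N(d, y) = -4*d*y + 4 = 4 - 4*d*y)
R(w, G) = 1 + w**2 (R(w, G) = w**2 + 1 = 1 + w**2)
s(o, m) = -9 - o (s(o, m) = -2*6 + (3 - o) = -12 + (3 - o) = -9 - o)
(s(6, R(-4, N(4, -3))) + 102)**2 = ((-9 - 1*6) + 102)**2 = ((-9 - 6) + 102)**2 = (-15 + 102)**2 = 87**2 = 7569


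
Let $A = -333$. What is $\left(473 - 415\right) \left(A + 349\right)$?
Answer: $928$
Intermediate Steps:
$\left(473 - 415\right) \left(A + 349\right) = \left(473 - 415\right) \left(-333 + 349\right) = 58 \cdot 16 = 928$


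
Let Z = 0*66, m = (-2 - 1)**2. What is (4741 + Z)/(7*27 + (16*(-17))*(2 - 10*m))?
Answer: 4741/24125 ≈ 0.19652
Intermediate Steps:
m = 9 (m = (-3)**2 = 9)
Z = 0
(4741 + Z)/(7*27 + (16*(-17))*(2 - 10*m)) = (4741 + 0)/(7*27 + (16*(-17))*(2 - 10*9)) = 4741/(189 - 272*(2 - 5*18)) = 4741/(189 - 272*(2 - 90)) = 4741/(189 - 272*(-88)) = 4741/(189 + 23936) = 4741/24125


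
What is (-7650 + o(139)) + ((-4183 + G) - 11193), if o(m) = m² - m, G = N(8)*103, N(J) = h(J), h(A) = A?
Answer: -3020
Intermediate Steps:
N(J) = J
G = 824 (G = 8*103 = 824)
(-7650 + o(139)) + ((-4183 + G) - 11193) = (-7650 + 139*(-1 + 139)) + ((-4183 + 824) - 11193) = (-7650 + 139*138) + (-3359 - 11193) = (-7650 + 19182) - 14552 = 11532 - 14552 = -3020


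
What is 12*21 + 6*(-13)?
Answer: 174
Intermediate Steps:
12*21 + 6*(-13) = 252 - 78 = 174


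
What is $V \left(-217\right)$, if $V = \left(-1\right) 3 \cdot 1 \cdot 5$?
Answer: $3255$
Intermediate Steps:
$V = -15$ ($V = \left(-3\right) 5 = -15$)
$V \left(-217\right) = \left(-15\right) \left(-217\right) = 3255$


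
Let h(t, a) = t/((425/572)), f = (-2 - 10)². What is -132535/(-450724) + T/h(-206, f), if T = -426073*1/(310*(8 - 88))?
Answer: 3056806662639/13171208171264 ≈ 0.23208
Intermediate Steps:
f = 144 (f = (-12)² = 144)
T = 426073/24800 (T = -426073/(310*(-80)) = -426073/(-24800) = -426073*(-1/24800) = 426073/24800 ≈ 17.180)
h(t, a) = 572*t/425 (h(t, a) = t/((425*(1/572))) = t/(425/572) = t*(572/425) = 572*t/425)
-132535/(-450724) + T/h(-206, f) = -132535/(-450724) + 426073/(24800*(((572/425)*(-206)))) = -132535*(-1/450724) + 426073/(24800*(-117832/425)) = 132535/450724 + (426073/24800)*(-425/117832) = 132535/450724 - 7243241/116889344 = 3056806662639/13171208171264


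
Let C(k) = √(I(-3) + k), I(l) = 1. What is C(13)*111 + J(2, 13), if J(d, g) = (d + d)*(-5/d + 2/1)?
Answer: -2 + 111*√14 ≈ 413.32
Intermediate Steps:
J(d, g) = 2*d*(2 - 5/d) (J(d, g) = (2*d)*(-5/d + 2*1) = (2*d)*(-5/d + 2) = (2*d)*(2 - 5/d) = 2*d*(2 - 5/d))
C(k) = √(1 + k)
C(13)*111 + J(2, 13) = √(1 + 13)*111 + (-10 + 4*2) = √14*111 + (-10 + 8) = 111*√14 - 2 = -2 + 111*√14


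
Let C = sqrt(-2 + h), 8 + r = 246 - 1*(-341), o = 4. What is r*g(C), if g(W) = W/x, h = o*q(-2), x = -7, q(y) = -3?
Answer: -579*I*sqrt(14)/7 ≈ -309.49*I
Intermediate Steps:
h = -12 (h = 4*(-3) = -12)
r = 579 (r = -8 + (246 - 1*(-341)) = -8 + (246 + 341) = -8 + 587 = 579)
C = I*sqrt(14) (C = sqrt(-2 - 12) = sqrt(-14) = I*sqrt(14) ≈ 3.7417*I)
g(W) = -W/7 (g(W) = W/(-7) = W*(-1/7) = -W/7)
r*g(C) = 579*(-I*sqrt(14)/7) = -579*I*sqrt(14)/7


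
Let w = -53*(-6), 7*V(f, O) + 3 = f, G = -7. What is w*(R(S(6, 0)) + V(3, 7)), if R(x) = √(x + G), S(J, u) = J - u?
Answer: 318*I ≈ 318.0*I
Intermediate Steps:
V(f, O) = -3/7 + f/7
R(x) = √(-7 + x) (R(x) = √(x - 7) = √(-7 + x))
w = 318
w*(R(S(6, 0)) + V(3, 7)) = 318*(√(-7 + (6 - 1*0)) + (-3/7 + (⅐)*3)) = 318*(√(-7 + (6 + 0)) + (-3/7 + 3/7)) = 318*(√(-7 + 6) + 0) = 318*(√(-1) + 0) = 318*(I + 0) = 318*I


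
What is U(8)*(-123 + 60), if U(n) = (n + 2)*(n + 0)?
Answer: -5040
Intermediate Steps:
U(n) = n*(2 + n) (U(n) = (2 + n)*n = n*(2 + n))
U(8)*(-123 + 60) = (8*(2 + 8))*(-123 + 60) = (8*10)*(-63) = 80*(-63) = -5040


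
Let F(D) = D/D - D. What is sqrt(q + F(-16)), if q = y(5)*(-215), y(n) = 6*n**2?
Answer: I*sqrt(32233) ≈ 179.54*I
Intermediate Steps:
F(D) = 1 - D
q = -32250 (q = (6*5**2)*(-215) = (6*25)*(-215) = 150*(-215) = -32250)
sqrt(q + F(-16)) = sqrt(-32250 + (1 - 1*(-16))) = sqrt(-32250 + (1 + 16)) = sqrt(-32250 + 17) = sqrt(-32233) = I*sqrt(32233)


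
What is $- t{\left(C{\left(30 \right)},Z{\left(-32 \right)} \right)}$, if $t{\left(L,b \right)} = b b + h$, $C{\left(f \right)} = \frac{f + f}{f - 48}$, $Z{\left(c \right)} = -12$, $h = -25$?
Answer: $-119$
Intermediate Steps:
$C{\left(f \right)} = \frac{2 f}{-48 + f}$
$t{\left(L,b \right)} = -25 + b^{2}$ ($t{\left(L,b \right)} = b b - 25 = b^{2} - 25 = -25 + b^{2}$)
$- t{\left(C{\left(30 \right)},Z{\left(-32 \right)} \right)} = - (-25 + \left(-12\right)^{2}) = - (-25 + 144) = \left(-1\right) 119 = -119$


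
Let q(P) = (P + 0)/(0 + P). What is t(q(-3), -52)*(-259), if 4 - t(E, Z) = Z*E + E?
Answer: -14245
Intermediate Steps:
q(P) = 1 (q(P) = P/P = 1)
t(E, Z) = 4 - E - E*Z (t(E, Z) = 4 - (Z*E + E) = 4 - (E*Z + E) = 4 - (E + E*Z) = 4 + (-E - E*Z) = 4 - E - E*Z)
t(q(-3), -52)*(-259) = (4 - 1*1 - 1*1*(-52))*(-259) = (4 - 1 + 52)*(-259) = 55*(-259) = -14245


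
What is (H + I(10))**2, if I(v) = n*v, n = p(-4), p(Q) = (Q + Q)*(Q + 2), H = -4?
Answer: 24336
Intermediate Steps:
p(Q) = 2*Q*(2 + Q) (p(Q) = (2*Q)*(2 + Q) = 2*Q*(2 + Q))
n = 16 (n = 2*(-4)*(2 - 4) = 2*(-4)*(-2) = 16)
I(v) = 16*v
(H + I(10))**2 = (-4 + 16*10)**2 = (-4 + 160)**2 = 156**2 = 24336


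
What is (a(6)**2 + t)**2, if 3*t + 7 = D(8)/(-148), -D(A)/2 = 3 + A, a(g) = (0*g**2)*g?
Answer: 28561/5476 ≈ 5.2157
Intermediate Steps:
a(g) = 0 (a(g) = 0*g = 0)
D(A) = -6 - 2*A (D(A) = -2*(3 + A) = -6 - 2*A)
t = -169/74 (t = -7/3 + ((-6 - 2*8)/(-148))/3 = -7/3 + ((-6 - 16)*(-1/148))/3 = -7/3 + (-22*(-1/148))/3 = -7/3 + (1/3)*(11/74) = -7/3 + 11/222 = -169/74 ≈ -2.2838)
(a(6)**2 + t)**2 = (0**2 - 169/74)**2 = (0 - 169/74)**2 = (-169/74)**2 = 28561/5476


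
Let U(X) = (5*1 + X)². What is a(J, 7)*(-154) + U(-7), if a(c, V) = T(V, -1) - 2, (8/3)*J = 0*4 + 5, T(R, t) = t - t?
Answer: 312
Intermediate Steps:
T(R, t) = 0
U(X) = (5 + X)²
J = 15/8 (J = 3*(0*4 + 5)/8 = 3*(0 + 5)/8 = (3/8)*5 = 15/8 ≈ 1.8750)
a(c, V) = -2 (a(c, V) = 0 - 2 = -2)
a(J, 7)*(-154) + U(-7) = -2*(-154) + (5 - 7)² = 308 + (-2)² = 308 + 4 = 312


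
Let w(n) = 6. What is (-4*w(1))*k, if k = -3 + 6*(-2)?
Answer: 360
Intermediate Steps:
k = -15 (k = -3 - 12 = -15)
(-4*w(1))*k = -4*6*(-15) = -24*(-15) = 360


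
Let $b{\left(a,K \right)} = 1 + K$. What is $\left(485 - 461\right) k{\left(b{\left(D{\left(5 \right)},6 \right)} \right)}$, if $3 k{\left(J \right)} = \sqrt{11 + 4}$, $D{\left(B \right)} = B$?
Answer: $8 \sqrt{15} \approx 30.984$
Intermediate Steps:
$k{\left(J \right)} = \frac{\sqrt{15}}{3}$ ($k{\left(J \right)} = \frac{\sqrt{11 + 4}}{3} = \frac{\sqrt{15}}{3}$)
$\left(485 - 461\right) k{\left(b{\left(D{\left(5 \right)},6 \right)} \right)} = \left(485 - 461\right) \frac{\sqrt{15}}{3} = 24 \frac{\sqrt{15}}{3} = 8 \sqrt{15}$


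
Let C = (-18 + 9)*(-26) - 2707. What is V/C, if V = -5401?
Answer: 5401/2473 ≈ 2.1840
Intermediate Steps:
C = -2473 (C = -9*(-26) - 2707 = 234 - 2707 = -2473)
V/C = -5401/(-2473) = -5401*(-1/2473) = 5401/2473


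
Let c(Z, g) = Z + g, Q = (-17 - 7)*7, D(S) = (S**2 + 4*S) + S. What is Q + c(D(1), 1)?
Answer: -161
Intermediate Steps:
D(S) = S**2 + 5*S
Q = -168 (Q = -24*7 = -168)
Q + c(D(1), 1) = -168 + (1*(5 + 1) + 1) = -168 + (1*6 + 1) = -168 + (6 + 1) = -168 + 7 = -161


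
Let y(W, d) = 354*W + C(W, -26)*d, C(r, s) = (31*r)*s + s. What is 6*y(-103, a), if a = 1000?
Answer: 497733228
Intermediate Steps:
C(r, s) = s + 31*r*s (C(r, s) = 31*r*s + s = s + 31*r*s)
y(W, d) = 354*W + d*(-26 - 806*W) (y(W, d) = 354*W + (-26*(1 + 31*W))*d = 354*W + (-26 - 806*W)*d = 354*W + d*(-26 - 806*W))
6*y(-103, a) = 6*(-26*1000 + 354*(-103) - 806*(-103)*1000) = 6*(-26000 - 36462 + 83018000) = 6*82955538 = 497733228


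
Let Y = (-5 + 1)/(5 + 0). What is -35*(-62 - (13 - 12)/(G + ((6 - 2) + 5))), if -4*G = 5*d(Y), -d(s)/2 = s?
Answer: 2175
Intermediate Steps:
Y = -4/5 ≈ -0.80000
d(s) = -2*s
G = -2 (G = -5*(-2*(-4/5))/4 = -5*8/(4*5) = -1/4*8 = -2)
-35*(-62 - (13 - 12)/(G + ((6 - 2) + 5))) = -35*(-62 - (13 - 12)/(-2 + ((6 - 2) + 5))) = -35*(-62 - 1/(-2 + (4 + 5))) = -35*(-62 - 1/(-2 + 9)) = -35*(-62 - 1/7) = -35*(-435/7) = 2175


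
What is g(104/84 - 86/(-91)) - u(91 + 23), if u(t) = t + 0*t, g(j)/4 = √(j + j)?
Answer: -114 + 8*√81354/273 ≈ -105.64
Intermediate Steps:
g(j) = 4*√2*√j (g(j) = 4*√(j + j) = 4*√(2*j) = 4*(√2*√j) = 4*√2*√j)
u(t) = t (u(t) = t + 0 = t)
g(104/84 - 86/(-91)) - u(91 + 23) = 4*√2*√(104/84 - 86/(-91)) - (91 + 23) = 4*√2*√(104*(1/84) - 86*(-1/91)) - 1*114 = 4*√2*√(26/21 + 86/91) - 114 = 4*√2*√(596/273) - 114 = 4*√2*(2*√40677/273) - 114 = 8*√81354/273 - 114 = -114 + 8*√81354/273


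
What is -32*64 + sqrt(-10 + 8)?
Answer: -2048 + I*sqrt(2) ≈ -2048.0 + 1.4142*I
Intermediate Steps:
-32*64 + sqrt(-10 + 8) = -2048 + sqrt(-2) = -2048 + I*sqrt(2)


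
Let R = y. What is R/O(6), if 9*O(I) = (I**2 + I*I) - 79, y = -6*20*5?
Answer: 5400/7 ≈ 771.43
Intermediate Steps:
y = -600 (y = -120*5 = -600)
O(I) = -79/9 + 2*I**2/9 (O(I) = ((I**2 + I*I) - 79)/9 = ((I**2 + I**2) - 79)/9 = (2*I**2 - 79)/9 = (-79 + 2*I**2)/9 = -79/9 + 2*I**2/9)
R = -600
R/O(6) = -600/(-79/9 + (2/9)*6**2) = -600/(-79/9 + (2/9)*36) = -600/(-79/9 + 8) = -600/(-7/9) = -600*(-9/7) = 5400/7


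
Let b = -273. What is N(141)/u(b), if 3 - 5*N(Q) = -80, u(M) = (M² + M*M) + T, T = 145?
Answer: 83/746015 ≈ 0.00011126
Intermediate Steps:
u(M) = 145 + 2*M² (u(M) = (M² + M*M) + 145 = (M² + M²) + 145 = 2*M² + 145 = 145 + 2*M²)
N(Q) = 83/5 (N(Q) = ⅗ - ⅕*(-80) = ⅗ + 16 = 83/5)
N(141)/u(b) = 83/(5*(145 + 2*(-273)²)) = 83/(5*(145 + 2*74529)) = 83/(5*(145 + 149058)) = (83/5)/149203 = (83/5)*(1/149203) = 83/746015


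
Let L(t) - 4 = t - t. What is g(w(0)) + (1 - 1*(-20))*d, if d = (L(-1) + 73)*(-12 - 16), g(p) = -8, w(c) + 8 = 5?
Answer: -45284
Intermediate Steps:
L(t) = 4 (L(t) = 4 + (t - t) = 4 + 0 = 4)
w(c) = -3 (w(c) = -8 + 5 = -3)
d = -2156 (d = (4 + 73)*(-12 - 16) = 77*(-28) = -2156)
g(w(0)) + (1 - 1*(-20))*d = -8 + (1 - 1*(-20))*(-2156) = -8 + (1 + 20)*(-2156) = -8 + 21*(-2156) = -8 - 45276 = -45284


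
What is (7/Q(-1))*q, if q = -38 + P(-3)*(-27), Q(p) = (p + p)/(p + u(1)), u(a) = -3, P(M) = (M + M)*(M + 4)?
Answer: 1736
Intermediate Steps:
P(M) = 2*M*(4 + M) (P(M) = (2*M)*(4 + M) = 2*M*(4 + M))
Q(p) = 2*p/(-3 + p) (Q(p) = (p + p)/(p - 3) = (2*p)/(-3 + p) = 2*p/(-3 + p))
q = 124 (q = -38 + (2*(-3)*(4 - 3))*(-27) = -38 + (2*(-3)*1)*(-27) = -38 - 6*(-27) = -38 + 162 = 124)
(7/Q(-1))*q = (7/((2*(-1)/(-3 - 1))))*124 = (7/((2*(-1)/(-4))))*124 = (7/((2*(-1)*(-1/4))))*124 = (7/(1/2))*124 = (7*2)*124 = 14*124 = 1736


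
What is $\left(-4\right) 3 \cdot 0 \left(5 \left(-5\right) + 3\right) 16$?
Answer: $0$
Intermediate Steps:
$\left(-4\right) 3 \cdot 0 \left(5 \left(-5\right) + 3\right) 16 = \left(-12\right) 0 \left(-25 + 3\right) 16 = 0 \left(-22\right) 16 = 0 \cdot 16 = 0$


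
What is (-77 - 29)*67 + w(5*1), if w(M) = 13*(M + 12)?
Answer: -6881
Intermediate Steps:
w(M) = 156 + 13*M (w(M) = 13*(12 + M) = 156 + 13*M)
(-77 - 29)*67 + w(5*1) = (-77 - 29)*67 + (156 + 13*(5*1)) = -106*67 + (156 + 13*5) = -7102 + (156 + 65) = -7102 + 221 = -6881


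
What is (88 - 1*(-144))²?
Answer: 53824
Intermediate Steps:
(88 - 1*(-144))² = (88 + 144)² = 232² = 53824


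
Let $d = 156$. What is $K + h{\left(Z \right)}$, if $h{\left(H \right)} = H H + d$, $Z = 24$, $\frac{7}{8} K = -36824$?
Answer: $- \frac{289468}{7} \approx -41353.0$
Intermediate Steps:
$K = - \frac{294592}{7}$ ($K = \frac{8}{7} \left(-36824\right) = - \frac{294592}{7} \approx -42085.0$)
$h{\left(H \right)} = 156 + H^{2}$ ($h{\left(H \right)} = H H + 156 = H^{2} + 156 = 156 + H^{2}$)
$K + h{\left(Z \right)} = - \frac{294592}{7} + \left(156 + 24^{2}\right) = - \frac{294592}{7} + \left(156 + 576\right) = - \frac{294592}{7} + 732 = - \frac{289468}{7}$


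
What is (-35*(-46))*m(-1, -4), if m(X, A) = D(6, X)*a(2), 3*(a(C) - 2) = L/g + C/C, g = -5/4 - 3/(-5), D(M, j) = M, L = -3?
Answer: 486220/13 ≈ 37402.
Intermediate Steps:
g = -13/20 (g = -5*1/4 - 3*(-1/5) = -5/4 + 3/5 = -13/20 ≈ -0.65000)
a(C) = 151/39 (a(C) = 2 + (-3/(-13/20) + C/C)/3 = 2 + (-3*(-20/13) + 1)/3 = 2 + (60/13 + 1)/3 = 2 + (1/3)*(73/13) = 2 + 73/39 = 151/39)
m(X, A) = 302/13 (m(X, A) = 6*(151/39) = 302/13)
(-35*(-46))*m(-1, -4) = -35*(-46)*(302/13) = 1610*(302/13) = 486220/13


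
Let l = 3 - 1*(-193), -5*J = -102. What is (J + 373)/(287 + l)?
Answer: 281/345 ≈ 0.81449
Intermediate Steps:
J = 102/5 (J = -1/5*(-102) = 102/5 ≈ 20.400)
l = 196 (l = 3 + 193 = 196)
(J + 373)/(287 + l) = (102/5 + 373)/(287 + 196) = (1967/5)/483 = (1967/5)*(1/483) = 281/345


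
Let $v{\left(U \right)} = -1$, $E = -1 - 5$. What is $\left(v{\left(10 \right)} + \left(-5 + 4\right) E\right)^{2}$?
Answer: $25$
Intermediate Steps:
$E = -6$
$\left(v{\left(10 \right)} + \left(-5 + 4\right) E\right)^{2} = \left(-1 + \left(-5 + 4\right) \left(-6\right)\right)^{2} = \left(-1 - -6\right)^{2} = \left(-1 + 6\right)^{2} = 5^{2} = 25$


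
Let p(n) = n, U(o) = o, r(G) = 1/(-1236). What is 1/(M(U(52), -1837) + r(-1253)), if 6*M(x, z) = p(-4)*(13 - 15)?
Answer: 412/549 ≈ 0.75045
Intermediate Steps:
r(G) = -1/1236
M(x, z) = 4/3 (M(x, z) = (-4*(13 - 15))/6 = (-4*(-2))/6 = (⅙)*8 = 4/3)
1/(M(U(52), -1837) + r(-1253)) = 1/(4/3 - 1/1236) = 1/(549/412) = 412/549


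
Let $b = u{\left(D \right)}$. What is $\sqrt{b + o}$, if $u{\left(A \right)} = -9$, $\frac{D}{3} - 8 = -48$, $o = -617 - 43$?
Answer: $i \sqrt{669} \approx 25.865 i$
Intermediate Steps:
$o = -660$ ($o = -617 - 43 = -660$)
$D = -120$ ($D = 24 + 3 \left(-48\right) = 24 - 144 = -120$)
$b = -9$
$\sqrt{b + o} = \sqrt{-9 - 660} = \sqrt{-669} = i \sqrt{669}$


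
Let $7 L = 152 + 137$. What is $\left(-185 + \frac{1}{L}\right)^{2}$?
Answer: $\frac{2857757764}{83521} \approx 34216.0$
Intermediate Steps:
$L = \frac{289}{7}$ ($L = \frac{152 + 137}{7} = \frac{1}{7} \cdot 289 = \frac{289}{7} \approx 41.286$)
$\left(-185 + \frac{1}{L}\right)^{2} = \left(-185 + \frac{1}{\frac{289}{7}}\right)^{2} = \left(-185 + \frac{7}{289}\right)^{2} = \left(- \frac{53458}{289}\right)^{2} = \frac{2857757764}{83521}$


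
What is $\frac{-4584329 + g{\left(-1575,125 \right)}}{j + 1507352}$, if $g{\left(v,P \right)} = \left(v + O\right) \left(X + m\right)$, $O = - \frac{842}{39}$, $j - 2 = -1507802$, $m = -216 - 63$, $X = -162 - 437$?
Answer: $\frac{124118405}{17472} \approx 7103.8$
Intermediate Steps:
$X = -599$ ($X = -162 - 437 = -599$)
$m = -279$
$j = -1507800$ ($j = 2 - 1507802 = -1507800$)
$O = - \frac{842}{39}$ ($O = \left(-842\right) \frac{1}{39} = - \frac{842}{39} \approx -21.59$)
$g{\left(v,P \right)} = \frac{739276}{39} - 878 v$ ($g{\left(v,P \right)} = \left(v - \frac{842}{39}\right) \left(-599 - 279\right) = \left(- \frac{842}{39} + v\right) \left(-878\right) = \frac{739276}{39} - 878 v$)
$\frac{-4584329 + g{\left(-1575,125 \right)}}{j + 1507352} = \frac{-4584329 + \left(\frac{739276}{39} - -1382850\right)}{-1507800 + 1507352} = \frac{-4584329 + \left(\frac{739276}{39} + 1382850\right)}{-448} = \left(-4584329 + \frac{54670426}{39}\right) \left(- \frac{1}{448}\right) = \left(- \frac{124118405}{39}\right) \left(- \frac{1}{448}\right) = \frac{124118405}{17472}$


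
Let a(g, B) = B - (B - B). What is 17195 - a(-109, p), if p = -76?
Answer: 17271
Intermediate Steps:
a(g, B) = B (a(g, B) = B - 1*0 = B + 0 = B)
17195 - a(-109, p) = 17195 - 1*(-76) = 17195 + 76 = 17271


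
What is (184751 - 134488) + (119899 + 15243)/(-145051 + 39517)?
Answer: 2652160150/52767 ≈ 50262.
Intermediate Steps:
(184751 - 134488) + (119899 + 15243)/(-145051 + 39517) = 50263 + 135142/(-105534) = 50263 + 135142*(-1/105534) = 50263 - 67571/52767 = 2652160150/52767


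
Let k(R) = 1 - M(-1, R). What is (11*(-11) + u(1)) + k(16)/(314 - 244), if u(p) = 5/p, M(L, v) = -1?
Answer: -4059/35 ≈ -115.97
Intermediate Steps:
k(R) = 2 (k(R) = 1 - 1*(-1) = 1 + 1 = 2)
(11*(-11) + u(1)) + k(16)/(314 - 244) = (11*(-11) + 5/1) + 2/(314 - 244) = (-121 + 5*1) + 2/70 = (-121 + 5) + 2*(1/70) = -116 + 1/35 = -4059/35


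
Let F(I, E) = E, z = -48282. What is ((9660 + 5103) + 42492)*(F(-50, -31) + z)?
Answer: -2766160815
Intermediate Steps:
((9660 + 5103) + 42492)*(F(-50, -31) + z) = ((9660 + 5103) + 42492)*(-31 - 48282) = (14763 + 42492)*(-48313) = 57255*(-48313) = -2766160815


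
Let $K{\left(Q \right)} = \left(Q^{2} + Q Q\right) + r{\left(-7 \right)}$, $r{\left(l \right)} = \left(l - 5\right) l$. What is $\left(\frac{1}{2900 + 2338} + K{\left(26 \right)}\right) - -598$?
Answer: $\frac{10654093}{5238} \approx 2034.0$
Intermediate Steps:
$r{\left(l \right)} = l \left(-5 + l\right)$ ($r{\left(l \right)} = \left(-5 + l\right) l = l \left(-5 + l\right)$)
$K{\left(Q \right)} = 84 + 2 Q^{2}$ ($K{\left(Q \right)} = \left(Q^{2} + Q Q\right) - 7 \left(-5 - 7\right) = \left(Q^{2} + Q^{2}\right) - -84 = 2 Q^{2} + 84 = 84 + 2 Q^{2}$)
$\left(\frac{1}{2900 + 2338} + K{\left(26 \right)}\right) - -598 = \left(\frac{1}{2900 + 2338} + \left(84 + 2 \cdot 26^{2}\right)\right) - -598 = \left(\frac{1}{5238} + \left(84 + 2 \cdot 676\right)\right) + 598 = \left(\frac{1}{5238} + \left(84 + 1352\right)\right) + 598 = \left(\frac{1}{5238} + 1436\right) + 598 = \frac{7521769}{5238} + 598 = \frac{10654093}{5238}$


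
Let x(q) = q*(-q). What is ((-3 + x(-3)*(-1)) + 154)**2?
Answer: 25600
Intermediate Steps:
x(q) = -q**2
((-3 + x(-3)*(-1)) + 154)**2 = ((-3 - 1*(-3)**2*(-1)) + 154)**2 = ((-3 - 1*9*(-1)) + 154)**2 = ((-3 - 9*(-1)) + 154)**2 = ((-3 + 9) + 154)**2 = (6 + 154)**2 = 160**2 = 25600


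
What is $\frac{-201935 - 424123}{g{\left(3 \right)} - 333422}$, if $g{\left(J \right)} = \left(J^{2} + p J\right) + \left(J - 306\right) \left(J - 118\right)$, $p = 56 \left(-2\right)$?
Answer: $\frac{313029}{149452} \approx 2.0945$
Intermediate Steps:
$p = -112$
$g{\left(J \right)} = J^{2} - 112 J + \left(-306 + J\right) \left(-118 + J\right)$ ($g{\left(J \right)} = \left(J^{2} - 112 J\right) + \left(J - 306\right) \left(J - 118\right) = \left(J^{2} - 112 J\right) + \left(-306 + J\right) \left(-118 + J\right) = J^{2} - 112 J + \left(-306 + J\right) \left(-118 + J\right)$)
$\frac{-201935 - 424123}{g{\left(3 \right)} - 333422} = \frac{-201935 - 424123}{\left(36108 - 1608 + 2 \cdot 3^{2}\right) - 333422} = - \frac{626058}{\left(36108 - 1608 + 2 \cdot 9\right) - 333422} = - \frac{626058}{\left(36108 - 1608 + 18\right) - 333422} = - \frac{626058}{34518 - 333422} = - \frac{626058}{-298904} = \left(-626058\right) \left(- \frac{1}{298904}\right) = \frac{313029}{149452}$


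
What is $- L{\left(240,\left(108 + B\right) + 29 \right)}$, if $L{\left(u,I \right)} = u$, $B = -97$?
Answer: $-240$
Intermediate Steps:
$- L{\left(240,\left(108 + B\right) + 29 \right)} = \left(-1\right) 240 = -240$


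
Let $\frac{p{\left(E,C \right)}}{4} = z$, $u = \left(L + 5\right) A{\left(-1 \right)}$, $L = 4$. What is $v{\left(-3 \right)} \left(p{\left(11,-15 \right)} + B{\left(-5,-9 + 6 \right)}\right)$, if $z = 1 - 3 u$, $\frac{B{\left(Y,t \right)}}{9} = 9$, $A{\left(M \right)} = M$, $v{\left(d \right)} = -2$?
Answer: $-386$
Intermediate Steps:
$B{\left(Y,t \right)} = 81$ ($B{\left(Y,t \right)} = 9 \cdot 9 = 81$)
$u = -9$ ($u = \left(4 + 5\right) \left(-1\right) = 9 \left(-1\right) = -9$)
$z = 28$ ($z = 1 - -27 = 1 + 27 = 28$)
$p{\left(E,C \right)} = 112$ ($p{\left(E,C \right)} = 4 \cdot 28 = 112$)
$v{\left(-3 \right)} \left(p{\left(11,-15 \right)} + B{\left(-5,-9 + 6 \right)}\right) = - 2 \left(112 + 81\right) = \left(-2\right) 193 = -386$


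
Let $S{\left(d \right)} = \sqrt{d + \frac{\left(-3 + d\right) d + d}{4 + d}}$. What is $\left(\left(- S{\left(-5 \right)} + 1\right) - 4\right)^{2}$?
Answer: $-31 + 12 i \sqrt{10} \approx -31.0 + 37.947 i$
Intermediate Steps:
$S{\left(d \right)} = \sqrt{d + \frac{d + d \left(-3 + d\right)}{4 + d}}$ ($S{\left(d \right)} = \sqrt{d + \frac{d \left(-3 + d\right) + d}{4 + d}} = \sqrt{d + \frac{d + d \left(-3 + d\right)}{4 + d}}$)
$\left(\left(- S{\left(-5 \right)} + 1\right) - 4\right)^{2} = \left(\left(- \sqrt{2} \sqrt{- \frac{5 \left(1 - 5\right)}{4 - 5}} + 1\right) - 4\right)^{2} = \left(\left(- \sqrt{2} \sqrt{\left(-5\right) \frac{1}{-1} \left(-4\right)} + 1\right) - 4\right)^{2} = \left(\left(- \sqrt{2} \sqrt{\left(-5\right) \left(-1\right) \left(-4\right)} + 1\right) - 4\right)^{2} = \left(\left(- \sqrt{2} \sqrt{-20} + 1\right) - 4\right)^{2} = \left(\left(- \sqrt{2} \cdot 2 i \sqrt{5} + 1\right) - 4\right)^{2} = \left(\left(- 2 i \sqrt{10} + 1\right) - 4\right)^{2} = \left(\left(1 - 2 i \sqrt{10}\right) - 4\right)^{2} = \left(-3 - 2 i \sqrt{10}\right)^{2}$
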